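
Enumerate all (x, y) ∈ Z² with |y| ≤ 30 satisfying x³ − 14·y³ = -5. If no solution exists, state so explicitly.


The equation is x³ - 14y³ = -5. For fixed y, x³ = 14·y³ − 5, so a solution requires the RHS to be a perfect cube.
Strategy: iterate y from -30 to 30, compute RHS = 14·y³ − 5, and check whether it is a (positive or negative) perfect cube.
Check small values of y:
  y = 0: RHS = -5 is not a perfect cube.
  y = 1: RHS = 9 is not a perfect cube.
  y = -1: RHS = -19 is not a perfect cube.
  y = 2: RHS = 107 is not a perfect cube.
  y = -2: RHS = -117 is not a perfect cube.
  y = 3: RHS = 373 is not a perfect cube.
  y = -3: RHS = -383 is not a perfect cube.
Continuing the search up to |y| = 30 finds no solutions either.
No (x, y) in the scanned range satisfies the equation.

No integer solutions with |y| ≤ 30.


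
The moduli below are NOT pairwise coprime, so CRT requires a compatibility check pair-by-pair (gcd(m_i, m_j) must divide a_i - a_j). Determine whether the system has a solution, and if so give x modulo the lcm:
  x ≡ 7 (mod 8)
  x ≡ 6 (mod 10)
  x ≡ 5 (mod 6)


Moduli 8, 10, 6 are not pairwise coprime, so CRT works modulo lcm(m_i) when all pairwise compatibility conditions hold.
Pairwise compatibility: gcd(m_i, m_j) must divide a_i - a_j for every pair.
Merge one congruence at a time:
  Start: x ≡ 7 (mod 8).
  Combine with x ≡ 6 (mod 10): gcd(8, 10) = 2, and 6 - 7 = -1 is NOT divisible by 2.
    ⇒ system is inconsistent (no integer solution).

No solution (the system is inconsistent).


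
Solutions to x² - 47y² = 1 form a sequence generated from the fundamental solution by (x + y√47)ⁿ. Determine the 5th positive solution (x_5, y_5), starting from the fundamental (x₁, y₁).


Step 1: Find the fundamental solution (x₁, y₁) of x² - 47y² = 1.
  Expand √47 as a continued fraction. a₀ = ⌊√47⌋ = 6; iterate m_{k+1} = d_k·a_k − m_k, d_{k+1} = (47 − m_{k+1}²)/d_k, a_{k+1} = ⌊(a₀ + m_{k+1})/d_{k+1}⌋ (starting m₀ = 0, d₀ = 1), with convergents p_k = a_k·p_{k-1} + p_{k-2}, q_k = a_k·q_{k-1} + q_{k-2} (p₋₁ = 1, q₋₁ = 0):
  k = 0: a₀ = 6; p₀/q₀ = 6/1; p₀² − 47·q₀² = 36 − 47 = -11.
  k = 1: m = 6, d = 11, a = ⌊(6 + 6)/11⌋ = 1; p/q = (1·6 + 1)/(1·1 + 0) = 7/1; p² − 47·q² = 49 − 47 = 2.
  k = 2: m = 5, d = 2, a = ⌊(6 + 5)/2⌋ = 5; p/q = (5·7 + 6)/(5·1 + 1) = 41/6; p² − 47·q² = 1681 − 1692 = -11.
  k = 3: m = 5, d = 11, a = ⌊(6 + 5)/11⌋ = 1; p/q = (1·41 + 7)/(1·6 + 1) = 48/7; p² − 47·q² = 2304 − 2303 = 1.
  The first convergent with p² − 47·q² = 1 gives the fundamental solution (x₁, y₁) = (48, 7).
Step 2: Apply the recurrence (x_{n+1}, y_{n+1}) = (x₁x_n + 47y₁y_n, x₁y_n + y₁x_n) repeatedly.
  From (x_1, y_1) = (48, 7): x_2 = 48·48 + 47·7·7 = 4607; y_2 = 48·7 + 7·48 = 672.
  From (x_2, y_2) = (4607, 672): x_3 = 48·4607 + 47·7·672 = 442224; y_3 = 48·672 + 7·4607 = 64505.
  From (x_3, y_3) = (442224, 64505): x_4 = 48·442224 + 47·7·64505 = 42448897; y_4 = 48·64505 + 7·442224 = 6191808.
  From (x_4, y_4) = (42448897, 6191808): x_5 = 48·42448897 + 47·7·6191808 = 4074651888; y_5 = 48·6191808 + 7·42448897 = 594349063.
Step 3: Verify x_5² - 47·y_5² = 16602788008381964544 - 16602788008381964543 = 1 (should be 1). ✓

(x_1, y_1) = (48, 7); (x_5, y_5) = (4074651888, 594349063).


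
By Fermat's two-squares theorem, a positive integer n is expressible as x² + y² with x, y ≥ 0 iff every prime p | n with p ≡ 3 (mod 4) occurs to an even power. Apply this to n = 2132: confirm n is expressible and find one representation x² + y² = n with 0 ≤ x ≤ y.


Step 1: Factor n = 2132 = 2^2 · 13 · 41.
Step 2: Check the mod-4 condition on each prime factor: 2 = 2 (special); 13 ≡ 1 (mod 4), exponent 1; 41 ≡ 1 (mod 4), exponent 1.
All primes ≡ 3 (mod 4) appear to even exponent (or don't appear), so by the two-squares theorem n IS expressible as a sum of two squares.
Step 3: Build a representation. Group n = k² · m with k = 2 and m = 13 · 41 = 533 (a product of primes ≡ 1 (mod 4)); a representation of m scales to one of n via (k·x)² + (k·y)² = k²(x² + y²). Each prime p ≡ 1 (mod 4) is itself a sum of two squares; find a² by testing p − a² for a perfect square:
  13: 13 − 1² = 12, 13 − 2² = 9 = 3² ⇒ 13 = 2² + 3².
  41: 41 − 1² = 40, 41 − 2² = 37, 41 − 3² = 32, 41 − 4² = 25 = 5² ⇒ 41 = 4² + 5².
  Combine using the Brahmagupta–Fibonacci identity (a² + b²)(c² + d²) = (ac − bd)² + (ad + bc)² = (ac + bd)² + (ad − bc)²:
  13 · 41 = 533: from (2² + 3²)(4² + 5²), take (2·4 − 3·5, 2·5 + 3·4) = (8 − 15, 10 + 12) = (-7, 22); dropping signs (only squares matter) gives (7, 22); check 7² + 22² = 49 + 484 = 533 ✓.
  Scale by k = 2: (2·7, 2·22) = (14, 44).
Step 4: Order so x ≤ y and verify: 14² + 44² = 196 + 1936 = 2132 = n. ✓

n = 2132 = 14² + 44² (one valid representation with x ≤ y).


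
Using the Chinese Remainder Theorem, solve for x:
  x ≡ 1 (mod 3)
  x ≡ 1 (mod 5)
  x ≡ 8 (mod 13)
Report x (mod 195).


Moduli 3, 5, 13 are pairwise coprime; by CRT there is a unique solution modulo M = 3 · 5 · 13 = 195.
Solve pairwise, accumulating the modulus:
  Start with x ≡ 1 (mod 3).
  Combine with x ≡ 1 (mod 5): since gcd(3, 5) = 1, we get a unique residue mod 15.
    Write x = 1 + 3·t and substitute into x ≡ 1 (mod 5): 3·t ≡ 1 − 1 = 0 (mod 5).
    The inverse of 3 mod 5 is 2 (since 3·2 = 6 = 1·5 + 1), so t ≡ 2·0 = 0 ≡ 0 (mod 5).
    Then x = 1 + 3·0 = 1, valid modulo lcm(3, 5) = 15: x ≡ 1 (mod 15).
  Combine with x ≡ 8 (mod 13): since gcd(15, 13) = 1, we get a unique residue mod 195.
    Write x = 1 + 15·t and substitute into x ≡ 8 (mod 13): 15·t ≡ 8 − 1 = 7 (mod 13).
    Reduce coefficients mod 13: 2·t ≡ 7 (mod 13).
    The inverse of 2 mod 13 is 7 (since 2·7 = 14 = 1·13 + 1), so t ≡ 7·7 = 49 ≡ 10 (mod 13).
    Then x = 1 + 15·10 = 151, valid modulo lcm(15, 13) = 195: x ≡ 151 (mod 195).
Verify: 151 mod 3 = 1 ✓, 151 mod 5 = 1 ✓, 151 mod 13 = 8 ✓.

x ≡ 151 (mod 195).


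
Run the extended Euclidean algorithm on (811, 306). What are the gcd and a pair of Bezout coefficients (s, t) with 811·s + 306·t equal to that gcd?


Euclidean algorithm on (811, 306) — divide until remainder is 0:
  811 = 2 · 306 + 199
  306 = 1 · 199 + 107
  199 = 1 · 107 + 92
  107 = 1 · 92 + 15
  92 = 6 · 15 + 2
  15 = 7 · 2 + 1
  2 = 2 · 1 + 0
gcd(811, 306) = 1.
Track Bezout coefficients alongside the remainders: start with r₀ = 811 = a·1 + b·0 (s = 1, t = 0) and r₁ = 306 = a·0 + b·1 (s = 0, t = 1); each new remainder r_{k+1} = r_{k-1} − q_k·r_k inherits s_{k+1} = s_{k-1} − q_k·s_k, t_{k+1} = t_{k-1} − q_k·t_k, so r_k = a·s_k + b·t_k at every step:
  q = 2: r = 199, s = 1 − 2·0 = 1, t = 0 − 2·1 = -2  (check: 811·1 + 306·(-2) = 199)
  q = 1: r = 107, s = 0 − 1·1 = -1, t = 1 − 1·(-2) = 3  (check: 811·(-1) + 306·3 = 107)
  q = 1: r = 92, s = 1 − 1·(-1) = 2, t = -2 − 1·3 = -5  (check: 811·2 + 306·(-5) = 92)
  q = 1: r = 15, s = -1 − 1·2 = -3, t = 3 − 1·(-5) = 8  (check: 811·(-3) + 306·8 = 15)
  q = 6: r = 2, s = 2 − 6·(-3) = 20, t = -5 − 6·8 = -53  (check: 811·20 + 306·(-53) = 2)
  q = 7: r = 1, s = -3 − 7·20 = -143, t = 8 − 7·(-53) = 379  (check: 811·(-143) + 306·379 = 1)
The row with r = 1 (the gcd) gives the Bezout coefficients s = -143, t = 379.
Result: 811 · (-143) + 306 · (379) = 1.

gcd(811, 306) = 1; s = -143, t = 379 (check: 811·(-143) + 306·379 = 1).


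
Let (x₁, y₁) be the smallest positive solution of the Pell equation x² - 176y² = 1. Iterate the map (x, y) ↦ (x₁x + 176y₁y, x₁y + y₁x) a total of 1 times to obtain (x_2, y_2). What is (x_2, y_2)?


Step 1: Find the fundamental solution (x₁, y₁) of x² - 176y² = 1.
  Expand √176 as a continued fraction. a₀ = ⌊√176⌋ = 13; iterate m_{k+1} = d_k·a_k − m_k, d_{k+1} = (176 − m_{k+1}²)/d_k, a_{k+1} = ⌊(a₀ + m_{k+1})/d_{k+1}⌋ (starting m₀ = 0, d₀ = 1), with convergents p_k = a_k·p_{k-1} + p_{k-2}, q_k = a_k·q_{k-1} + q_{k-2} (p₋₁ = 1, q₋₁ = 0):
  k = 0: a₀ = 13; p₀/q₀ = 13/1; p₀² − 176·q₀² = 169 − 176 = -7.
  k = 1: m = 13, d = 7, a = ⌊(13 + 13)/7⌋ = 3; p/q = (3·13 + 1)/(3·1 + 0) = 40/3; p² − 176·q² = 1600 − 1584 = 16.
  k = 2: m = 8, d = 16, a = ⌊(13 + 8)/16⌋ = 1; p/q = (1·40 + 13)/(1·3 + 1) = 53/4; p² − 176·q² = 2809 − 2816 = -7.
  k = 3: m = 8, d = 7, a = ⌊(13 + 8)/7⌋ = 3; p/q = (3·53 + 40)/(3·4 + 3) = 199/15; p² − 176·q² = 39601 − 39600 = 1.
  The first convergent with p² − 176·q² = 1 gives the fundamental solution (x₁, y₁) = (199, 15).
Step 2: Apply the recurrence (x_{n+1}, y_{n+1}) = (x₁x_n + 176y₁y_n, x₁y_n + y₁x_n) repeatedly.
  From (x_1, y_1) = (199, 15): x_2 = 199·199 + 176·15·15 = 79201; y_2 = 199·15 + 15·199 = 5970.
Step 3: Verify x_2² - 176·y_2² = 6272798401 - 6272798400 = 1 (should be 1). ✓

(x_1, y_1) = (199, 15); (x_2, y_2) = (79201, 5970).


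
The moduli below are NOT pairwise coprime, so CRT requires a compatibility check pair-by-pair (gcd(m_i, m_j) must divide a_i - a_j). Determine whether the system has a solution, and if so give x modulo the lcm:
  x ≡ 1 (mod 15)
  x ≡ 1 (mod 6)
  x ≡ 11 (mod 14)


Moduli 15, 6, 14 are not pairwise coprime, so CRT works modulo lcm(m_i) when all pairwise compatibility conditions hold.
Pairwise compatibility: gcd(m_i, m_j) must divide a_i - a_j for every pair.
Merge one congruence at a time:
  Start: x ≡ 1 (mod 15).
  Combine with x ≡ 1 (mod 6): gcd(15, 6) = 3; 1 - 1 = 0, which IS divisible by 3, so compatible.
    Write x = 1 + 15·t and substitute into x ≡ 1 (mod 6): 15·t ≡ 1 − 1 = 0 (mod 6).
    Divide the congruence (and modulus) by g = 3: 5·t ≡ 0 (mod 2).
    Reduce coefficients mod 2: 1·t ≡ 0 (mod 2).
    So t ≡ 0 (mod 2).
    Then x = 1 + 15·0 = 1, valid modulo lcm(15, 6) = 30: x ≡ 1 (mod 30).
  Combine with x ≡ 11 (mod 14): gcd(30, 14) = 2; 11 - 1 = 10, which IS divisible by 2, so compatible.
    Write x = 1 + 30·t and substitute into x ≡ 11 (mod 14): 30·t ≡ 11 − 1 = 10 (mod 14).
    Divide the congruence (and modulus) by g = 2: 15·t ≡ 5 (mod 7).
    Reduce coefficients mod 7: 1·t ≡ 5 (mod 7).
    So t ≡ 5 (mod 7).
    Then x = 1 + 30·5 = 151, valid modulo lcm(30, 14) = 210: x ≡ 151 (mod 210).
Verify: 151 mod 15 = 1, 151 mod 6 = 1, 151 mod 14 = 11.

x ≡ 151 (mod 210).


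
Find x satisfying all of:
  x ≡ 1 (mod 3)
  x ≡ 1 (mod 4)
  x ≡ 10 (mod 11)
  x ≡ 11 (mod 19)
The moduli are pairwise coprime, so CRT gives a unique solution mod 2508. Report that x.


Product of moduli M = 3 · 4 · 11 · 19 = 2508.
Merge one congruence at a time:
  Start: x ≡ 1 (mod 3).
  Combine with x ≡ 1 (mod 4); new modulus lcm = 12.
    Write x = 1 + 3·t and substitute into x ≡ 1 (mod 4): 3·t ≡ 1 − 1 = 0 (mod 4).
    The inverse of 3 mod 4 is 3 (since 3·3 = 9 = 2·4 + 1), so t ≡ 3·0 = 0 ≡ 0 (mod 4).
    Then x = 1 + 3·0 = 1, valid modulo lcm(3, 4) = 12: x ≡ 1 (mod 12).
  Combine with x ≡ 10 (mod 11); new modulus lcm = 132.
    Write x = 1 + 12·t and substitute into x ≡ 10 (mod 11): 12·t ≡ 10 − 1 = 9 (mod 11).
    Reduce coefficients mod 11: 1·t ≡ 9 (mod 11).
    So t ≡ 9 (mod 11).
    Then x = 1 + 12·9 = 109, valid modulo lcm(12, 11) = 132: x ≡ 109 (mod 132).
  Combine with x ≡ 11 (mod 19); new modulus lcm = 2508.
    Write x = 109 + 132·t and substitute into x ≡ 11 (mod 19): 132·t ≡ 11 − 109 = -98 (mod 19).
    Reduce coefficients mod 19: 18·t ≡ 16 (mod 19).
    The inverse of 18 mod 19 is 18 (since 18·18 = 324 = 17·19 + 1), so t ≡ 18·16 = 288 ≡ 3 (mod 19).
    Then x = 109 + 132·3 = 505, valid modulo lcm(132, 19) = 2508: x ≡ 505 (mod 2508).
Verify against each original: 505 mod 3 = 1, 505 mod 4 = 1, 505 mod 11 = 10, 505 mod 19 = 11.

x ≡ 505 (mod 2508).


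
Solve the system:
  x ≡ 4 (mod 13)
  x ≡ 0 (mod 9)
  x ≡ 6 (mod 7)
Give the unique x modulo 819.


Moduli 13, 9, 7 are pairwise coprime; by CRT there is a unique solution modulo M = 13 · 9 · 7 = 819.
Solve pairwise, accumulating the modulus:
  Start with x ≡ 4 (mod 13).
  Combine with x ≡ 0 (mod 9): since gcd(13, 9) = 1, we get a unique residue mod 117.
    Write x = 4 + 13·t and substitute into x ≡ 0 (mod 9): 13·t ≡ 0 − 4 = -4 (mod 9).
    Reduce coefficients mod 9: 4·t ≡ 5 (mod 9).
    The inverse of 4 mod 9 is 7 (since 4·7 = 28 = 3·9 + 1), so t ≡ 7·5 = 35 ≡ 8 (mod 9).
    Then x = 4 + 13·8 = 108, valid modulo lcm(13, 9) = 117: x ≡ 108 (mod 117).
  Combine with x ≡ 6 (mod 7): since gcd(117, 7) = 1, we get a unique residue mod 819.
    Write x = 108 + 117·t and substitute into x ≡ 6 (mod 7): 117·t ≡ 6 − 108 = -102 (mod 7).
    Reduce coefficients mod 7: 5·t ≡ 3 (mod 7).
    The inverse of 5 mod 7 is 3 (since 5·3 = 15 = 2·7 + 1), so t ≡ 3·3 = 9 ≡ 2 (mod 7).
    Then x = 108 + 117·2 = 342, valid modulo lcm(117, 7) = 819: x ≡ 342 (mod 819).
Verify: 342 mod 13 = 4 ✓, 342 mod 9 = 0 ✓, 342 mod 7 = 6 ✓.

x ≡ 342 (mod 819).


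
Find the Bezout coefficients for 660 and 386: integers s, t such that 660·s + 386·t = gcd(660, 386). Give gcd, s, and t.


Euclidean algorithm on (660, 386) — divide until remainder is 0:
  660 = 1 · 386 + 274
  386 = 1 · 274 + 112
  274 = 2 · 112 + 50
  112 = 2 · 50 + 12
  50 = 4 · 12 + 2
  12 = 6 · 2 + 0
gcd(660, 386) = 2.
Track Bezout coefficients alongside the remainders: start with r₀ = 660 = a·1 + b·0 (s = 1, t = 0) and r₁ = 386 = a·0 + b·1 (s = 0, t = 1); each new remainder r_{k+1} = r_{k-1} − q_k·r_k inherits s_{k+1} = s_{k-1} − q_k·s_k, t_{k+1} = t_{k-1} − q_k·t_k, so r_k = a·s_k + b·t_k at every step:
  q = 1: r = 274, s = 1 − 1·0 = 1, t = 0 − 1·1 = -1  (check: 660·1 + 386·(-1) = 274)
  q = 1: r = 112, s = 0 − 1·1 = -1, t = 1 − 1·(-1) = 2  (check: 660·(-1) + 386·2 = 112)
  q = 2: r = 50, s = 1 − 2·(-1) = 3, t = -1 − 2·2 = -5  (check: 660·3 + 386·(-5) = 50)
  q = 2: r = 12, s = -1 − 2·3 = -7, t = 2 − 2·(-5) = 12  (check: 660·(-7) + 386·12 = 12)
  q = 4: r = 2, s = 3 − 4·(-7) = 31, t = -5 − 4·12 = -53  (check: 660·31 + 386·(-53) = 2)
The row with r = 2 (the gcd) gives the Bezout coefficients s = 31, t = -53.
Result: 660 · (31) + 386 · (-53) = 2.

gcd(660, 386) = 2; s = 31, t = -53 (check: 660·31 + 386·(-53) = 2).


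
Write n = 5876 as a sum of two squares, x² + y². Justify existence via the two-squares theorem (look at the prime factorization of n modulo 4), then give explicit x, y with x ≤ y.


Step 1: Factor n = 5876 = 2^2 · 13 · 113.
Step 2: Check the mod-4 condition on each prime factor: 2 = 2 (special); 13 ≡ 1 (mod 4), exponent 1; 113 ≡ 1 (mod 4), exponent 1.
All primes ≡ 3 (mod 4) appear to even exponent (or don't appear), so by the two-squares theorem n IS expressible as a sum of two squares.
Step 3: Build a representation. Group n = k² · m with k = 2 and m = 13 · 113 = 1469 (a product of primes ≡ 1 (mod 4)); a representation of m scales to one of n via (k·x)² + (k·y)² = k²(x² + y²). Each prime p ≡ 1 (mod 4) is itself a sum of two squares; find a² by testing p − a² for a perfect square:
  13: 13 − 1² = 12, 13 − 2² = 9 = 3² ⇒ 13 = 2² + 3².
  113: 113 − 1² = 112, 113 − 2² = 109, 113 − 3² = 104, 113 − 4² = 97, 113 − 5² = 88, 113 − 6² = 77, 113 − 7² = 64 = 8² ⇒ 113 = 7² + 8².
  Combine using the Brahmagupta–Fibonacci identity (a² + b²)(c² + d²) = (ac − bd)² + (ad + bc)² = (ac + bd)² + (ad − bc)²:
  13 · 113 = 1469: from (2² + 3²)(7² + 8²), take (2·7 − 3·8, 2·8 + 3·7) = (14 − 24, 16 + 21) = (-10, 37); dropping signs (only squares matter) gives (10, 37); check 10² + 37² = 100 + 1369 = 1469 ✓.
  Scale by k = 2: (2·10, 2·37) = (20, 74).
Step 4: Order so x ≤ y and verify: 20² + 74² = 400 + 5476 = 5876 = n. ✓

n = 5876 = 20² + 74² (one valid representation with x ≤ y).


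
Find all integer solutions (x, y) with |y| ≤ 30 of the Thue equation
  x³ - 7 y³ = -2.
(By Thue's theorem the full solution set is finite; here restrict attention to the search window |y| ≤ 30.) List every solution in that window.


The equation is x³ - 7y³ = -2. For fixed y, x³ = 7·y³ − 2, so a solution requires the RHS to be a perfect cube.
Strategy: iterate y from -30 to 30, compute RHS = 7·y³ − 2, and check whether it is a (positive or negative) perfect cube.
Check small values of y:
  y = 0: RHS = -2 is not a perfect cube.
  y = 1: RHS = 5 is not a perfect cube.
  y = -1: RHS = -9 is not a perfect cube.
  y = 2: RHS = 54 is not a perfect cube.
  y = -2: RHS = -58 is not a perfect cube.
  y = 3: RHS = 187 is not a perfect cube.
  y = -3: RHS = -191 is not a perfect cube.
Continuing the search up to |y| = 30 finds no solutions either.
No (x, y) in the scanned range satisfies the equation.

No integer solutions with |y| ≤ 30.


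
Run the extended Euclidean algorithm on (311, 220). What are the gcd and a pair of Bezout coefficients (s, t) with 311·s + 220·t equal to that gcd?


Euclidean algorithm on (311, 220) — divide until remainder is 0:
  311 = 1 · 220 + 91
  220 = 2 · 91 + 38
  91 = 2 · 38 + 15
  38 = 2 · 15 + 8
  15 = 1 · 8 + 7
  8 = 1 · 7 + 1
  7 = 7 · 1 + 0
gcd(311, 220) = 1.
Track Bezout coefficients alongside the remainders: start with r₀ = 311 = a·1 + b·0 (s = 1, t = 0) and r₁ = 220 = a·0 + b·1 (s = 0, t = 1); each new remainder r_{k+1} = r_{k-1} − q_k·r_k inherits s_{k+1} = s_{k-1} − q_k·s_k, t_{k+1} = t_{k-1} − q_k·t_k, so r_k = a·s_k + b·t_k at every step:
  q = 1: r = 91, s = 1 − 1·0 = 1, t = 0 − 1·1 = -1  (check: 311·1 + 220·(-1) = 91)
  q = 2: r = 38, s = 0 − 2·1 = -2, t = 1 − 2·(-1) = 3  (check: 311·(-2) + 220·3 = 38)
  q = 2: r = 15, s = 1 − 2·(-2) = 5, t = -1 − 2·3 = -7  (check: 311·5 + 220·(-7) = 15)
  q = 2: r = 8, s = -2 − 2·5 = -12, t = 3 − 2·(-7) = 17  (check: 311·(-12) + 220·17 = 8)
  q = 1: r = 7, s = 5 − 1·(-12) = 17, t = -7 − 1·17 = -24  (check: 311·17 + 220·(-24) = 7)
  q = 1: r = 1, s = -12 − 1·17 = -29, t = 17 − 1·(-24) = 41  (check: 311·(-29) + 220·41 = 1)
The row with r = 1 (the gcd) gives the Bezout coefficients s = -29, t = 41.
Result: 311 · (-29) + 220 · (41) = 1.

gcd(311, 220) = 1; s = -29, t = 41 (check: 311·(-29) + 220·41 = 1).


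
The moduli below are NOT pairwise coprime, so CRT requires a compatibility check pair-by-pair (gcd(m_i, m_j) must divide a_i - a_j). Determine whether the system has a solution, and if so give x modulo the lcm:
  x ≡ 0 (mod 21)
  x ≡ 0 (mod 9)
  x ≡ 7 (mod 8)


Moduli 21, 9, 8 are not pairwise coprime, so CRT works modulo lcm(m_i) when all pairwise compatibility conditions hold.
Pairwise compatibility: gcd(m_i, m_j) must divide a_i - a_j for every pair.
Merge one congruence at a time:
  Start: x ≡ 0 (mod 21).
  Combine with x ≡ 0 (mod 9): gcd(21, 9) = 3; 0 - 0 = 0, which IS divisible by 3, so compatible.
    Write x = 0 + 21·t and substitute into x ≡ 0 (mod 9): 21·t ≡ 0 − 0 = 0 (mod 9).
    Divide the congruence (and modulus) by g = 3: 7·t ≡ 0 (mod 3).
    Reduce coefficients mod 3: 1·t ≡ 0 (mod 3).
    So t ≡ 0 (mod 3).
    Then x = 0 + 21·0 = 0, valid modulo lcm(21, 9) = 63: x ≡ 0 (mod 63).
  Combine with x ≡ 7 (mod 8): gcd(63, 8) = 1; 7 - 0 = 7, which IS divisible by 1, so compatible.
    Write x = 0 + 63·t and substitute into x ≡ 7 (mod 8): 63·t ≡ 7 − 0 = 7 (mod 8).
    Reduce coefficients mod 8: 7·t ≡ 7 (mod 8).
    The inverse of 7 mod 8 is 7 (since 7·7 = 49 = 6·8 + 1), so t ≡ 7·7 = 49 ≡ 1 (mod 8).
    Then x = 0 + 63·1 = 63, valid modulo lcm(63, 8) = 504: x ≡ 63 (mod 504).
Verify: 63 mod 21 = 0, 63 mod 9 = 0, 63 mod 8 = 7.

x ≡ 63 (mod 504).


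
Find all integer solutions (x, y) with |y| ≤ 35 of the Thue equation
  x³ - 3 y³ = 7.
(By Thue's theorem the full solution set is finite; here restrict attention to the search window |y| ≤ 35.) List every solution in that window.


The equation is x³ - 3y³ = 7. For fixed y, x³ = 3·y³ + 7, so a solution requires the RHS to be a perfect cube.
Strategy: iterate y from -35 to 35, compute RHS = 3·y³ + 7, and check whether it is a (positive or negative) perfect cube.
Check small values of y:
  y = 0: RHS = 7 is not a perfect cube.
  y = 1: RHS = 10 is not a perfect cube.
  y = -1: RHS = 4 is not a perfect cube.
  y = 2: RHS = 31 is not a perfect cube.
  y = -2: RHS = -17 is not a perfect cube.
  y = 3: RHS = 88 is not a perfect cube.
  y = -3: RHS = -74 is not a perfect cube.
Continuing the search up to |y| = 35 finds no solutions either.
No (x, y) in the scanned range satisfies the equation.

No integer solutions with |y| ≤ 35.


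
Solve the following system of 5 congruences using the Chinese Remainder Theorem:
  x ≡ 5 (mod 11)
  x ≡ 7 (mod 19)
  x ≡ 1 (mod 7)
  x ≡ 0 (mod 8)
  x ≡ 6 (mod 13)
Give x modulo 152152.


Product of moduli M = 11 · 19 · 7 · 8 · 13 = 152152.
Merge one congruence at a time:
  Start: x ≡ 5 (mod 11).
  Combine with x ≡ 7 (mod 19); new modulus lcm = 209.
    Write x = 5 + 11·t and substitute into x ≡ 7 (mod 19): 11·t ≡ 7 − 5 = 2 (mod 19).
    The inverse of 11 mod 19 is 7 (since 11·7 = 77 = 4·19 + 1), so t ≡ 7·2 = 14 ≡ 14 (mod 19).
    Then x = 5 + 11·14 = 159, valid modulo lcm(11, 19) = 209: x ≡ 159 (mod 209).
  Combine with x ≡ 1 (mod 7); new modulus lcm = 1463.
    Write x = 159 + 209·t and substitute into x ≡ 1 (mod 7): 209·t ≡ 1 − 159 = -158 (mod 7).
    Reduce coefficients mod 7: 6·t ≡ 3 (mod 7).
    The inverse of 6 mod 7 is 6 (since 6·6 = 36 = 5·7 + 1), so t ≡ 6·3 = 18 ≡ 4 (mod 7).
    Then x = 159 + 209·4 = 995, valid modulo lcm(209, 7) = 1463: x ≡ 995 (mod 1463).
  Combine with x ≡ 0 (mod 8); new modulus lcm = 11704.
    Write x = 995 + 1463·t and substitute into x ≡ 0 (mod 8): 1463·t ≡ 0 − 995 = -995 (mod 8).
    Reduce coefficients mod 8: 7·t ≡ 5 (mod 8).
    The inverse of 7 mod 8 is 7 (since 7·7 = 49 = 6·8 + 1), so t ≡ 7·5 = 35 ≡ 3 (mod 8).
    Then x = 995 + 1463·3 = 5384, valid modulo lcm(1463, 8) = 11704: x ≡ 5384 (mod 11704).
  Combine with x ≡ 6 (mod 13); new modulus lcm = 152152.
    Write x = 5384 + 11704·t and substitute into x ≡ 6 (mod 13): 11704·t ≡ 6 − 5384 = -5378 (mod 13).
    Reduce coefficients mod 13: 4·t ≡ 4 (mod 13).
    The inverse of 4 mod 13 is 10 (since 4·10 = 40 = 3·13 + 1), so t ≡ 10·4 = 40 ≡ 1 (mod 13).
    Then x = 5384 + 11704·1 = 17088, valid modulo lcm(11704, 13) = 152152: x ≡ 17088 (mod 152152).
Verify against each original: 17088 mod 11 = 5, 17088 mod 19 = 7, 17088 mod 7 = 1, 17088 mod 8 = 0, 17088 mod 13 = 6.

x ≡ 17088 (mod 152152).


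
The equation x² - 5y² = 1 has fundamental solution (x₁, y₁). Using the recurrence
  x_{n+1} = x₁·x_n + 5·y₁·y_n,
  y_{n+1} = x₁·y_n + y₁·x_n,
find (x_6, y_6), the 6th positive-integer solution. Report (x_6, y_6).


Step 1: Find the fundamental solution (x₁, y₁) of x² - 5y² = 1.
  Expand √5 as a continued fraction. a₀ = ⌊√5⌋ = 2; iterate m_{k+1} = d_k·a_k − m_k, d_{k+1} = (5 − m_{k+1}²)/d_k, a_{k+1} = ⌊(a₀ + m_{k+1})/d_{k+1}⌋ (starting m₀ = 0, d₀ = 1), with convergents p_k = a_k·p_{k-1} + p_{k-2}, q_k = a_k·q_{k-1} + q_{k-2} (p₋₁ = 1, q₋₁ = 0):
  k = 0: a₀ = 2; p₀/q₀ = 2/1; p₀² − 5·q₀² = 4 − 5 = -1.
  k = 1: m = 2, d = 1, a = ⌊(2 + 2)/1⌋ = 4; p/q = (4·2 + 1)/(4·1 + 0) = 9/4; p² − 5·q² = 81 − 80 = 1.
  The first convergent with p² − 5·q² = 1 gives the fundamental solution (x₁, y₁) = (9, 4).
Step 2: Apply the recurrence (x_{n+1}, y_{n+1}) = (x₁x_n + 5y₁y_n, x₁y_n + y₁x_n) repeatedly.
  From (x_1, y_1) = (9, 4): x_2 = 9·9 + 5·4·4 = 161; y_2 = 9·4 + 4·9 = 72.
  From (x_2, y_2) = (161, 72): x_3 = 9·161 + 5·4·72 = 2889; y_3 = 9·72 + 4·161 = 1292.
  From (x_3, y_3) = (2889, 1292): x_4 = 9·2889 + 5·4·1292 = 51841; y_4 = 9·1292 + 4·2889 = 23184.
  From (x_4, y_4) = (51841, 23184): x_5 = 9·51841 + 5·4·23184 = 930249; y_5 = 9·23184 + 4·51841 = 416020.
  From (x_5, y_5) = (930249, 416020): x_6 = 9·930249 + 5·4·416020 = 16692641; y_6 = 9·416020 + 4·930249 = 7465176.
Step 3: Verify x_6² - 5·y_6² = 278644263554881 - 278644263554880 = 1 (should be 1). ✓

(x_1, y_1) = (9, 4); (x_6, y_6) = (16692641, 7465176).


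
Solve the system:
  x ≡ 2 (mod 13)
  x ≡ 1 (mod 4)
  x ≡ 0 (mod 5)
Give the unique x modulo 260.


Moduli 13, 4, 5 are pairwise coprime; by CRT there is a unique solution modulo M = 13 · 4 · 5 = 260.
Solve pairwise, accumulating the modulus:
  Start with x ≡ 2 (mod 13).
  Combine with x ≡ 1 (mod 4): since gcd(13, 4) = 1, we get a unique residue mod 52.
    Write x = 2 + 13·t and substitute into x ≡ 1 (mod 4): 13·t ≡ 1 − 2 = -1 (mod 4).
    Reduce coefficients mod 4: 1·t ≡ 3 (mod 4).
    So t ≡ 3 (mod 4).
    Then x = 2 + 13·3 = 41, valid modulo lcm(13, 4) = 52: x ≡ 41 (mod 52).
  Combine with x ≡ 0 (mod 5): since gcd(52, 5) = 1, we get a unique residue mod 260.
    Write x = 41 + 52·t and substitute into x ≡ 0 (mod 5): 52·t ≡ 0 − 41 = -41 (mod 5).
    Reduce coefficients mod 5: 2·t ≡ 4 (mod 5).
    The inverse of 2 mod 5 is 3 (since 2·3 = 6 = 1·5 + 1), so t ≡ 3·4 = 12 ≡ 2 (mod 5).
    Then x = 41 + 52·2 = 145, valid modulo lcm(52, 5) = 260: x ≡ 145 (mod 260).
Verify: 145 mod 13 = 2 ✓, 145 mod 4 = 1 ✓, 145 mod 5 = 0 ✓.

x ≡ 145 (mod 260).


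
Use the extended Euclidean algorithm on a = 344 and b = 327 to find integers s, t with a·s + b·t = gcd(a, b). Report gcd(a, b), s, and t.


Euclidean algorithm on (344, 327) — divide until remainder is 0:
  344 = 1 · 327 + 17
  327 = 19 · 17 + 4
  17 = 4 · 4 + 1
  4 = 4 · 1 + 0
gcd(344, 327) = 1.
Track Bezout coefficients alongside the remainders: start with r₀ = 344 = a·1 + b·0 (s = 1, t = 0) and r₁ = 327 = a·0 + b·1 (s = 0, t = 1); each new remainder r_{k+1} = r_{k-1} − q_k·r_k inherits s_{k+1} = s_{k-1} − q_k·s_k, t_{k+1} = t_{k-1} − q_k·t_k, so r_k = a·s_k + b·t_k at every step:
  q = 1: r = 17, s = 1 − 1·0 = 1, t = 0 − 1·1 = -1  (check: 344·1 + 327·(-1) = 17)
  q = 19: r = 4, s = 0 − 19·1 = -19, t = 1 − 19·(-1) = 20  (check: 344·(-19) + 327·20 = 4)
  q = 4: r = 1, s = 1 − 4·(-19) = 77, t = -1 − 4·20 = -81  (check: 344·77 + 327·(-81) = 1)
The row with r = 1 (the gcd) gives the Bezout coefficients s = 77, t = -81.
Result: 344 · (77) + 327 · (-81) = 1.

gcd(344, 327) = 1; s = 77, t = -81 (check: 344·77 + 327·(-81) = 1).


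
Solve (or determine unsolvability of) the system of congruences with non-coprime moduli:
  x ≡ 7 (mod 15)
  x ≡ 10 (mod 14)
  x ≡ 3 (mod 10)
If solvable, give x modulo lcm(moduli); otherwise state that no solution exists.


Moduli 15, 14, 10 are not pairwise coprime, so CRT works modulo lcm(m_i) when all pairwise compatibility conditions hold.
Pairwise compatibility: gcd(m_i, m_j) must divide a_i - a_j for every pair.
Merge one congruence at a time:
  Start: x ≡ 7 (mod 15).
  Combine with x ≡ 10 (mod 14): gcd(15, 14) = 1; 10 - 7 = 3, which IS divisible by 1, so compatible.
    Write x = 7 + 15·t and substitute into x ≡ 10 (mod 14): 15·t ≡ 10 − 7 = 3 (mod 14).
    Reduce coefficients mod 14: 1·t ≡ 3 (mod 14).
    So t ≡ 3 (mod 14).
    Then x = 7 + 15·3 = 52, valid modulo lcm(15, 14) = 210: x ≡ 52 (mod 210).
  Combine with x ≡ 3 (mod 10): gcd(210, 10) = 10, and 3 - 52 = -49 is NOT divisible by 10.
    ⇒ system is inconsistent (no integer solution).

No solution (the system is inconsistent).


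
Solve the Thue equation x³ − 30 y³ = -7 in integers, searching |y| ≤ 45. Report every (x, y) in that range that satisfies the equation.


The equation is x³ - 30y³ = -7. For fixed y, x³ = 30·y³ − 7, so a solution requires the RHS to be a perfect cube.
Strategy: iterate y from -45 to 45, compute RHS = 30·y³ − 7, and check whether it is a (positive or negative) perfect cube.
Check small values of y:
  y = 0: RHS = -7 is not a perfect cube.
  y = 1: RHS = 23 is not a perfect cube.
  y = -1: RHS = -37 is not a perfect cube.
  y = 2: RHS = 233 is not a perfect cube.
  y = -2: RHS = -247 is not a perfect cube.
  y = 3: RHS = 803 is not a perfect cube.
  y = -3: RHS = -817 is not a perfect cube.
Continuing the search up to |y| = 45 finds no solutions either.
No (x, y) in the scanned range satisfies the equation.

No integer solutions with |y| ≤ 45.


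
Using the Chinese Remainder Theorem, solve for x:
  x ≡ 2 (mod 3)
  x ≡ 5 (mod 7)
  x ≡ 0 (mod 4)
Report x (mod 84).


Moduli 3, 7, 4 are pairwise coprime; by CRT there is a unique solution modulo M = 3 · 7 · 4 = 84.
Solve pairwise, accumulating the modulus:
  Start with x ≡ 2 (mod 3).
  Combine with x ≡ 5 (mod 7): since gcd(3, 7) = 1, we get a unique residue mod 21.
    Write x = 2 + 3·t and substitute into x ≡ 5 (mod 7): 3·t ≡ 5 − 2 = 3 (mod 7).
    The inverse of 3 mod 7 is 5 (since 3·5 = 15 = 2·7 + 1), so t ≡ 5·3 = 15 ≡ 1 (mod 7).
    Then x = 2 + 3·1 = 5, valid modulo lcm(3, 7) = 21: x ≡ 5 (mod 21).
  Combine with x ≡ 0 (mod 4): since gcd(21, 4) = 1, we get a unique residue mod 84.
    Write x = 5 + 21·t and substitute into x ≡ 0 (mod 4): 21·t ≡ 0 − 5 = -5 (mod 4).
    Reduce coefficients mod 4: 1·t ≡ 3 (mod 4).
    So t ≡ 3 (mod 4).
    Then x = 5 + 21·3 = 68, valid modulo lcm(21, 4) = 84: x ≡ 68 (mod 84).
Verify: 68 mod 3 = 2 ✓, 68 mod 7 = 5 ✓, 68 mod 4 = 0 ✓.

x ≡ 68 (mod 84).


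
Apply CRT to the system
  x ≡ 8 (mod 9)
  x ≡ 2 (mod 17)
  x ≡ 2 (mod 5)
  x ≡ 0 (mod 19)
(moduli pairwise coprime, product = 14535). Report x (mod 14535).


Product of moduli M = 9 · 17 · 5 · 19 = 14535.
Merge one congruence at a time:
  Start: x ≡ 8 (mod 9).
  Combine with x ≡ 2 (mod 17); new modulus lcm = 153.
    Write x = 8 + 9·t and substitute into x ≡ 2 (mod 17): 9·t ≡ 2 − 8 = -6 (mod 17).
    Reduce coefficients mod 17: 9·t ≡ 11 (mod 17).
    The inverse of 9 mod 17 is 2 (since 9·2 = 18 = 1·17 + 1), so t ≡ 2·11 = 22 ≡ 5 (mod 17).
    Then x = 8 + 9·5 = 53, valid modulo lcm(9, 17) = 153: x ≡ 53 (mod 153).
  Combine with x ≡ 2 (mod 5); new modulus lcm = 765.
    Write x = 53 + 153·t and substitute into x ≡ 2 (mod 5): 153·t ≡ 2 − 53 = -51 (mod 5).
    Reduce coefficients mod 5: 3·t ≡ 4 (mod 5).
    The inverse of 3 mod 5 is 2 (since 3·2 = 6 = 1·5 + 1), so t ≡ 2·4 = 8 ≡ 3 (mod 5).
    Then x = 53 + 153·3 = 512, valid modulo lcm(153, 5) = 765: x ≡ 512 (mod 765).
  Combine with x ≡ 0 (mod 19); new modulus lcm = 14535.
    Write x = 512 + 765·t and substitute into x ≡ 0 (mod 19): 765·t ≡ 0 − 512 = -512 (mod 19).
    Reduce coefficients mod 19: 5·t ≡ 1 (mod 19).
    The inverse of 5 mod 19 is 4 (since 5·4 = 20 = 1·19 + 1), so t ≡ 4·1 = 4 ≡ 4 (mod 19).
    Then x = 512 + 765·4 = 3572, valid modulo lcm(765, 19) = 14535: x ≡ 3572 (mod 14535).
Verify against each original: 3572 mod 9 = 8, 3572 mod 17 = 2, 3572 mod 5 = 2, 3572 mod 19 = 0.

x ≡ 3572 (mod 14535).


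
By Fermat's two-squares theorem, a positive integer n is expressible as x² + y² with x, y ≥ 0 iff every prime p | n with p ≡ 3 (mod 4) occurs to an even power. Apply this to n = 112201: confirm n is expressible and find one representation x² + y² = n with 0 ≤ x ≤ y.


Step 1: Factor n = 112201 = 29 · 53 · 73.
Step 2: Check the mod-4 condition on each prime factor: 29 ≡ 1 (mod 4), exponent 1; 53 ≡ 1 (mod 4), exponent 1; 73 ≡ 1 (mod 4), exponent 1.
All primes ≡ 3 (mod 4) appear to even exponent (or don't appear), so by the two-squares theorem n IS expressible as a sum of two squares.
Step 3: Build a representation. Here n = 29 · 53 · 73 is a product of primes ≡ 1 (mod 4). Each prime p ≡ 1 (mod 4) is itself a sum of two squares; find a² by testing p − a² for a perfect square:
  29: 29 − 1² = 28, 29 − 2² = 25 = 5² ⇒ 29 = 2² + 5².
  53: 53 − 1² = 52, 53 − 2² = 49 = 7² ⇒ 53 = 2² + 7².
  73: 73 − 1² = 72, 73 − 2² = 69, 73 − 3² = 64 = 8² ⇒ 73 = 3² + 8².
  Combine using the Brahmagupta–Fibonacci identity (a² + b²)(c² + d²) = (ac − bd)² + (ad + bc)² = (ac + bd)² + (ad − bc)²:
  29 · 53 = 1537: from (2² + 5²)(2² + 7²), take (2·2 − 5·7, 2·7 + 5·2) = (4 − 35, 14 + 10) = (-31, 24); dropping signs (only squares matter) gives (31, 24); check 31² + 24² = 961 + 576 = 1537 ✓.
  1537 · 73 = 112201: from (31² + 24²)(3² + 8²), take (31·3 − 24·8, 31·8 + 24·3) = (93 − 192, 248 + 72) = (-99, 320); dropping signs (only squares matter) gives (99, 320); check 99² + 320² = 9801 + 102400 = 112201 ✓.
Step 4: Order so x ≤ y and verify: 99² + 320² = 9801 + 102400 = 112201 = n. ✓

n = 112201 = 99² + 320² (one valid representation with x ≤ y).


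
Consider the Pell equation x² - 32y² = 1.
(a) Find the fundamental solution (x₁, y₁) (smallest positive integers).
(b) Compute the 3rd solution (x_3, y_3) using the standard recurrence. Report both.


Step 1: Find the fundamental solution (x₁, y₁) of x² - 32y² = 1.
  Expand √32 as a continued fraction. a₀ = ⌊√32⌋ = 5; iterate m_{k+1} = d_k·a_k − m_k, d_{k+1} = (32 − m_{k+1}²)/d_k, a_{k+1} = ⌊(a₀ + m_{k+1})/d_{k+1}⌋ (starting m₀ = 0, d₀ = 1), with convergents p_k = a_k·p_{k-1} + p_{k-2}, q_k = a_k·q_{k-1} + q_{k-2} (p₋₁ = 1, q₋₁ = 0):
  k = 0: a₀ = 5; p₀/q₀ = 5/1; p₀² − 32·q₀² = 25 − 32 = -7.
  k = 1: m = 5, d = 7, a = ⌊(5 + 5)/7⌋ = 1; p/q = (1·5 + 1)/(1·1 + 0) = 6/1; p² − 32·q² = 36 − 32 = 4.
  k = 2: m = 2, d = 4, a = ⌊(5 + 2)/4⌋ = 1; p/q = (1·6 + 5)/(1·1 + 1) = 11/2; p² − 32·q² = 121 − 128 = -7.
  k = 3: m = 2, d = 7, a = ⌊(5 + 2)/7⌋ = 1; p/q = (1·11 + 6)/(1·2 + 1) = 17/3; p² − 32·q² = 289 − 288 = 1.
  The first convergent with p² − 32·q² = 1 gives the fundamental solution (x₁, y₁) = (17, 3).
Step 2: Apply the recurrence (x_{n+1}, y_{n+1}) = (x₁x_n + 32y₁y_n, x₁y_n + y₁x_n) repeatedly.
  From (x_1, y_1) = (17, 3): x_2 = 17·17 + 32·3·3 = 577; y_2 = 17·3 + 3·17 = 102.
  From (x_2, y_2) = (577, 102): x_3 = 17·577 + 32·3·102 = 19601; y_3 = 17·102 + 3·577 = 3465.
Step 3: Verify x_3² - 32·y_3² = 384199201 - 384199200 = 1 (should be 1). ✓

(x_1, y_1) = (17, 3); (x_3, y_3) = (19601, 3465).


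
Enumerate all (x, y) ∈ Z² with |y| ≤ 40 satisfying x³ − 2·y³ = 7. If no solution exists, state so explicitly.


The equation is x³ - 2y³ = 7. For fixed y, x³ = 2·y³ + 7, so a solution requires the RHS to be a perfect cube.
Strategy: iterate y from -40 to 40, compute RHS = 2·y³ + 7, and check whether it is a (positive or negative) perfect cube.
Check small values of y:
  y = 0: RHS = 7 is not a perfect cube.
  y = 1: RHS = 9 is not a perfect cube.
  y = -1: RHS = 5 is not a perfect cube.
  y = 2: RHS = 23 is not a perfect cube.
  y = -2: RHS = -9 is not a perfect cube.
  y = 3: RHS = 61 is not a perfect cube.
  y = -3: RHS = -47 is not a perfect cube.
Continuing the search up to |y| = 40 finds no solutions either.
No (x, y) in the scanned range satisfies the equation.

No integer solutions with |y| ≤ 40.


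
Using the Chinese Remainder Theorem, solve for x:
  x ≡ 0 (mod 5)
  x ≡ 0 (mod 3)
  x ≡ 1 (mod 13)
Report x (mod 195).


Moduli 5, 3, 13 are pairwise coprime; by CRT there is a unique solution modulo M = 5 · 3 · 13 = 195.
Solve pairwise, accumulating the modulus:
  Start with x ≡ 0 (mod 5).
  Combine with x ≡ 0 (mod 3): since gcd(5, 3) = 1, we get a unique residue mod 15.
    Write x = 0 + 5·t and substitute into x ≡ 0 (mod 3): 5·t ≡ 0 − 0 = 0 (mod 3).
    Reduce coefficients mod 3: 2·t ≡ 0 (mod 3).
    The inverse of 2 mod 3 is 2 (since 2·2 = 4 = 1·3 + 1), so t ≡ 2·0 = 0 ≡ 0 (mod 3).
    Then x = 0 + 5·0 = 0, valid modulo lcm(5, 3) = 15: x ≡ 0 (mod 15).
  Combine with x ≡ 1 (mod 13): since gcd(15, 13) = 1, we get a unique residue mod 195.
    Write x = 0 + 15·t and substitute into x ≡ 1 (mod 13): 15·t ≡ 1 − 0 = 1 (mod 13).
    Reduce coefficients mod 13: 2·t ≡ 1 (mod 13).
    The inverse of 2 mod 13 is 7 (since 2·7 = 14 = 1·13 + 1), so t ≡ 7·1 = 7 ≡ 7 (mod 13).
    Then x = 0 + 15·7 = 105, valid modulo lcm(15, 13) = 195: x ≡ 105 (mod 195).
Verify: 105 mod 5 = 0 ✓, 105 mod 3 = 0 ✓, 105 mod 13 = 1 ✓.

x ≡ 105 (mod 195).


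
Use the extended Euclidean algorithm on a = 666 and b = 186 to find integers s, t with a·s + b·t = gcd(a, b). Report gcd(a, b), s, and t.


Euclidean algorithm on (666, 186) — divide until remainder is 0:
  666 = 3 · 186 + 108
  186 = 1 · 108 + 78
  108 = 1 · 78 + 30
  78 = 2 · 30 + 18
  30 = 1 · 18 + 12
  18 = 1 · 12 + 6
  12 = 2 · 6 + 0
gcd(666, 186) = 6.
Track Bezout coefficients alongside the remainders: start with r₀ = 666 = a·1 + b·0 (s = 1, t = 0) and r₁ = 186 = a·0 + b·1 (s = 0, t = 1); each new remainder r_{k+1} = r_{k-1} − q_k·r_k inherits s_{k+1} = s_{k-1} − q_k·s_k, t_{k+1} = t_{k-1} − q_k·t_k, so r_k = a·s_k + b·t_k at every step:
  q = 3: r = 108, s = 1 − 3·0 = 1, t = 0 − 3·1 = -3  (check: 666·1 + 186·(-3) = 108)
  q = 1: r = 78, s = 0 − 1·1 = -1, t = 1 − 1·(-3) = 4  (check: 666·(-1) + 186·4 = 78)
  q = 1: r = 30, s = 1 − 1·(-1) = 2, t = -3 − 1·4 = -7  (check: 666·2 + 186·(-7) = 30)
  q = 2: r = 18, s = -1 − 2·2 = -5, t = 4 − 2·(-7) = 18  (check: 666·(-5) + 186·18 = 18)
  q = 1: r = 12, s = 2 − 1·(-5) = 7, t = -7 − 1·18 = -25  (check: 666·7 + 186·(-25) = 12)
  q = 1: r = 6, s = -5 − 1·7 = -12, t = 18 − 1·(-25) = 43  (check: 666·(-12) + 186·43 = 6)
The row with r = 6 (the gcd) gives the Bezout coefficients s = -12, t = 43.
Result: 666 · (-12) + 186 · (43) = 6.

gcd(666, 186) = 6; s = -12, t = 43 (check: 666·(-12) + 186·43 = 6).


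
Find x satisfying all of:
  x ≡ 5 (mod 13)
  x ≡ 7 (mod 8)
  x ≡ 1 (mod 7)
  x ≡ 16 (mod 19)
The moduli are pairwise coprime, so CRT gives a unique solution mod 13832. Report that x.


Product of moduli M = 13 · 8 · 7 · 19 = 13832.
Merge one congruence at a time:
  Start: x ≡ 5 (mod 13).
  Combine with x ≡ 7 (mod 8); new modulus lcm = 104.
    Write x = 5 + 13·t and substitute into x ≡ 7 (mod 8): 13·t ≡ 7 − 5 = 2 (mod 8).
    Reduce coefficients mod 8: 5·t ≡ 2 (mod 8).
    The inverse of 5 mod 8 is 5 (since 5·5 = 25 = 3·8 + 1), so t ≡ 5·2 = 10 ≡ 2 (mod 8).
    Then x = 5 + 13·2 = 31, valid modulo lcm(13, 8) = 104: x ≡ 31 (mod 104).
  Combine with x ≡ 1 (mod 7); new modulus lcm = 728.
    Write x = 31 + 104·t and substitute into x ≡ 1 (mod 7): 104·t ≡ 1 − 31 = -30 (mod 7).
    Reduce coefficients mod 7: 6·t ≡ 5 (mod 7).
    The inverse of 6 mod 7 is 6 (since 6·6 = 36 = 5·7 + 1), so t ≡ 6·5 = 30 ≡ 2 (mod 7).
    Then x = 31 + 104·2 = 239, valid modulo lcm(104, 7) = 728: x ≡ 239 (mod 728).
  Combine with x ≡ 16 (mod 19); new modulus lcm = 13832.
    Write x = 239 + 728·t and substitute into x ≡ 16 (mod 19): 728·t ≡ 16 − 239 = -223 (mod 19).
    Reduce coefficients mod 19: 6·t ≡ 5 (mod 19).
    The inverse of 6 mod 19 is 16 (since 6·16 = 96 = 5·19 + 1), so t ≡ 16·5 = 80 ≡ 4 (mod 19).
    Then x = 239 + 728·4 = 3151, valid modulo lcm(728, 19) = 13832: x ≡ 3151 (mod 13832).
Verify against each original: 3151 mod 13 = 5, 3151 mod 8 = 7, 3151 mod 7 = 1, 3151 mod 19 = 16.

x ≡ 3151 (mod 13832).


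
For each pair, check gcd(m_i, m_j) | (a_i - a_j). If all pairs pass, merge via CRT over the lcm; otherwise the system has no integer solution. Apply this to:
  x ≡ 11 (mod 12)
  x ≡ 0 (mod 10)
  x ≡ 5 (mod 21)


Moduli 12, 10, 21 are not pairwise coprime, so CRT works modulo lcm(m_i) when all pairwise compatibility conditions hold.
Pairwise compatibility: gcd(m_i, m_j) must divide a_i - a_j for every pair.
Merge one congruence at a time:
  Start: x ≡ 11 (mod 12).
  Combine with x ≡ 0 (mod 10): gcd(12, 10) = 2, and 0 - 11 = -11 is NOT divisible by 2.
    ⇒ system is inconsistent (no integer solution).

No solution (the system is inconsistent).


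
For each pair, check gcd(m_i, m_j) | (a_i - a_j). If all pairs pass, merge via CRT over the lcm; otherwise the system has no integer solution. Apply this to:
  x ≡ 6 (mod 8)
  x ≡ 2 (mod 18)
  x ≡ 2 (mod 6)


Moduli 8, 18, 6 are not pairwise coprime, so CRT works modulo lcm(m_i) when all pairwise compatibility conditions hold.
Pairwise compatibility: gcd(m_i, m_j) must divide a_i - a_j for every pair.
Merge one congruence at a time:
  Start: x ≡ 6 (mod 8).
  Combine with x ≡ 2 (mod 18): gcd(8, 18) = 2; 2 - 6 = -4, which IS divisible by 2, so compatible.
    Write x = 6 + 8·t and substitute into x ≡ 2 (mod 18): 8·t ≡ 2 − 6 = -4 (mod 18).
    Divide the congruence (and modulus) by g = 2: 4·t ≡ -2 (mod 9).
    Reduce coefficients mod 9: 4·t ≡ 7 (mod 9).
    The inverse of 4 mod 9 is 7 (since 4·7 = 28 = 3·9 + 1), so t ≡ 7·7 = 49 ≡ 4 (mod 9).
    Then x = 6 + 8·4 = 38, valid modulo lcm(8, 18) = 72: x ≡ 38 (mod 72).
  Combine with x ≡ 2 (mod 6): gcd(72, 6) = 6; 2 - 38 = -36, which IS divisible by 6, so compatible.
    Write x = 38 + 72·t and substitute into x ≡ 2 (mod 6): 72·t ≡ 2 − 38 = -36 (mod 6).
    Divide the congruence (and modulus) by g = 6: 12·t ≡ -6 (mod 1).
    Modulo 1 every t works; take t = 0.
    Then x = 38 + 72·0 = 38, valid modulo lcm(72, 6) = 72: x ≡ 38 (mod 72).
Verify: 38 mod 8 = 6, 38 mod 18 = 2, 38 mod 6 = 2.

x ≡ 38 (mod 72).
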